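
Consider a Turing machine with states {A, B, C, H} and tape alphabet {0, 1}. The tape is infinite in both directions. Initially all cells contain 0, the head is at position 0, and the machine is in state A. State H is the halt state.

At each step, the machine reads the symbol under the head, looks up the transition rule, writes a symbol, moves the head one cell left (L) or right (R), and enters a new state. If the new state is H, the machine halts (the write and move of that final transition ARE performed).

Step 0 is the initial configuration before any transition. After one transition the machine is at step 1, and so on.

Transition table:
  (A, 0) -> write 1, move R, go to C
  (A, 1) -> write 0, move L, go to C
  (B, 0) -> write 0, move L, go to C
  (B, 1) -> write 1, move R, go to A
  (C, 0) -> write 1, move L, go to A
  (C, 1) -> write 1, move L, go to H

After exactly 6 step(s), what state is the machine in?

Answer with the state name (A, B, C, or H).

Answer: H

Derivation:
Step 1: in state A at pos 0, read 0 -> (A,0)->write 1,move R,goto C. Now: state=C, head=1, tape[-1..2]=0100 (head:   ^)
Step 2: in state C at pos 1, read 0 -> (C,0)->write 1,move L,goto A. Now: state=A, head=0, tape[-1..2]=0110 (head:  ^)
Step 3: in state A at pos 0, read 1 -> (A,1)->write 0,move L,goto C. Now: state=C, head=-1, tape[-2..2]=00010 (head:  ^)
Step 4: in state C at pos -1, read 0 -> (C,0)->write 1,move L,goto A. Now: state=A, head=-2, tape[-3..2]=001010 (head:  ^)
Step 5: in state A at pos -2, read 0 -> (A,0)->write 1,move R,goto C. Now: state=C, head=-1, tape[-3..2]=011010 (head:   ^)
Step 6: in state C at pos -1, read 1 -> (C,1)->write 1,move L,goto H. Now: state=H, head=-2, tape[-3..2]=011010 (head:  ^)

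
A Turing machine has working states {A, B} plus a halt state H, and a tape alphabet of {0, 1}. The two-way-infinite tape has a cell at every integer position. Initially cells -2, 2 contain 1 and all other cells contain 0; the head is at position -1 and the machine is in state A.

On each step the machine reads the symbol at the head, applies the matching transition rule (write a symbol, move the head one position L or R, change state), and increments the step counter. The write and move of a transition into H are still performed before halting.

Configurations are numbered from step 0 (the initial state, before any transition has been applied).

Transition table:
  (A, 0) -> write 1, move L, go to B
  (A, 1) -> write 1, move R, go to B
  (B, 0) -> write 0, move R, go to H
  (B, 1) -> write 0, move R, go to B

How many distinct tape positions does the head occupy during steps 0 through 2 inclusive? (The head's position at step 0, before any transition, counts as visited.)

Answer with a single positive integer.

Step 1: in state A at pos -1, read 0 -> (A,0)->write 1,move L,goto B. Now: state=B, head=-2, tape[-3..3]=0110010 (head:  ^)
Step 2: in state B at pos -2, read 1 -> (B,1)->write 0,move R,goto B. Now: state=B, head=-1, tape[-3..3]=0010010 (head:   ^)
Head positions at steps 0..2: starting at -1, distinct positions visited = {-2, -1} -> 2 position(s)

Answer: 2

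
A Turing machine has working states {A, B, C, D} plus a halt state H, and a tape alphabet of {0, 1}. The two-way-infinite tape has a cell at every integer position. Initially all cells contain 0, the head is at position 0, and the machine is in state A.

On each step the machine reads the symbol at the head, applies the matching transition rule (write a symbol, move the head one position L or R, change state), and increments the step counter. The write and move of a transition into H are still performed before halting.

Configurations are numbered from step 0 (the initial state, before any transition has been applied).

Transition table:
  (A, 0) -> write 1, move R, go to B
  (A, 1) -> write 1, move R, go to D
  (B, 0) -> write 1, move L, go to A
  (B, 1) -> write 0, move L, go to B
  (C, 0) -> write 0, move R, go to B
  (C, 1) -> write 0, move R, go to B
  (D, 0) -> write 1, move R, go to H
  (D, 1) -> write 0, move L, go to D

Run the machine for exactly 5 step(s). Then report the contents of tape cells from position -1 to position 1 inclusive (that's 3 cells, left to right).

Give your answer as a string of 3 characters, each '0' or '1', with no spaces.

Answer: 000

Derivation:
Step 1: in state A at pos 0, read 0 -> (A,0)->write 1,move R,goto B. Now: state=B, head=1, tape[-1..2]=0100 (head:   ^)
Step 2: in state B at pos 1, read 0 -> (B,0)->write 1,move L,goto A. Now: state=A, head=0, tape[-1..2]=0110 (head:  ^)
Step 3: in state A at pos 0, read 1 -> (A,1)->write 1,move R,goto D. Now: state=D, head=1, tape[-1..2]=0110 (head:   ^)
Step 4: in state D at pos 1, read 1 -> (D,1)->write 0,move L,goto D. Now: state=D, head=0, tape[-1..2]=0100 (head:  ^)
Step 5: in state D at pos 0, read 1 -> (D,1)->write 0,move L,goto D. Now: state=D, head=-1, tape[-2..2]=00000 (head:  ^)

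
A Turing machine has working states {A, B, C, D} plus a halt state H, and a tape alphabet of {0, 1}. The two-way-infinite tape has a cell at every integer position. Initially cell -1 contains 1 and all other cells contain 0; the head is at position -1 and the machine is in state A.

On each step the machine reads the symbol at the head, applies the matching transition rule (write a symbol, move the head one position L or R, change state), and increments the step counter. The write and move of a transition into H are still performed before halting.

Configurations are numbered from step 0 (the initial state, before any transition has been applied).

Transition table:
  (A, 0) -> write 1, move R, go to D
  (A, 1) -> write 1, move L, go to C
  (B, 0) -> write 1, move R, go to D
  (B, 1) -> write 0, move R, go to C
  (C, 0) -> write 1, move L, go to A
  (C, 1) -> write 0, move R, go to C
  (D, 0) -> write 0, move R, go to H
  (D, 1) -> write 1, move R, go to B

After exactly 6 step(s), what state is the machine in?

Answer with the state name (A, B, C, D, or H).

Answer: A

Derivation:
Step 1: in state A at pos -1, read 1 -> (A,1)->write 1,move L,goto C. Now: state=C, head=-2, tape[-3..0]=0010 (head:  ^)
Step 2: in state C at pos -2, read 0 -> (C,0)->write 1,move L,goto A. Now: state=A, head=-3, tape[-4..0]=00110 (head:  ^)
Step 3: in state A at pos -3, read 0 -> (A,0)->write 1,move R,goto D. Now: state=D, head=-2, tape[-4..0]=01110 (head:   ^)
Step 4: in state D at pos -2, read 1 -> (D,1)->write 1,move R,goto B. Now: state=B, head=-1, tape[-4..0]=01110 (head:    ^)
Step 5: in state B at pos -1, read 1 -> (B,1)->write 0,move R,goto C. Now: state=C, head=0, tape[-4..1]=011000 (head:     ^)
Step 6: in state C at pos 0, read 0 -> (C,0)->write 1,move L,goto A. Now: state=A, head=-1, tape[-4..1]=011010 (head:    ^)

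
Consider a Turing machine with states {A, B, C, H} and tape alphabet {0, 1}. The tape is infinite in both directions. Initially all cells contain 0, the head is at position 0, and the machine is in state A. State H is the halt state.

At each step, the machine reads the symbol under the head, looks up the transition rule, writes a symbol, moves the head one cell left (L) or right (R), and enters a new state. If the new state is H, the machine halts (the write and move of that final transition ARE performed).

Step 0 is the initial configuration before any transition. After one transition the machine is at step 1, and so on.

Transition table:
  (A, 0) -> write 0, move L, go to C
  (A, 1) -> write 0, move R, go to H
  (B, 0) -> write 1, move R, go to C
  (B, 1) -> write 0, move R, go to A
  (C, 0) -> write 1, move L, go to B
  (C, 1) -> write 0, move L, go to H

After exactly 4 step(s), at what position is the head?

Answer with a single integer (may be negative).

Step 1: in state A at pos 0, read 0 -> (A,0)->write 0,move L,goto C. Now: state=C, head=-1, tape[-2..1]=0000 (head:  ^)
Step 2: in state C at pos -1, read 0 -> (C,0)->write 1,move L,goto B. Now: state=B, head=-2, tape[-3..1]=00100 (head:  ^)
Step 3: in state B at pos -2, read 0 -> (B,0)->write 1,move R,goto C. Now: state=C, head=-1, tape[-3..1]=01100 (head:   ^)
Step 4: in state C at pos -1, read 1 -> (C,1)->write 0,move L,goto H. Now: state=H, head=-2, tape[-3..1]=01000 (head:  ^)

Answer: -2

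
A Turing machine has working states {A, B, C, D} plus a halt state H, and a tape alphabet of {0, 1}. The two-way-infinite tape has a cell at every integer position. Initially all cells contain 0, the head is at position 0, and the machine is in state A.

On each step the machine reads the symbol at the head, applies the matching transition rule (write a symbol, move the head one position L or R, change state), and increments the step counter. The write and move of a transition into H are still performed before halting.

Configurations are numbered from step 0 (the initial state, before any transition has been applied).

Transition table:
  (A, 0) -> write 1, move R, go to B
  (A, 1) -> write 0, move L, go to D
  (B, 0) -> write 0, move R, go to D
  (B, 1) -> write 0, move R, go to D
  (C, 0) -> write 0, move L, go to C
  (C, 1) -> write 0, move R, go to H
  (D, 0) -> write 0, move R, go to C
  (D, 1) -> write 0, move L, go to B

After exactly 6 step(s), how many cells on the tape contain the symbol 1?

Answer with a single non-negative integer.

Step 1: in state A at pos 0, read 0 -> (A,0)->write 1,move R,goto B. Now: state=B, head=1, tape[-1..2]=0100 (head:   ^)
Step 2: in state B at pos 1, read 0 -> (B,0)->write 0,move R,goto D. Now: state=D, head=2, tape[-1..3]=01000 (head:    ^)
Step 3: in state D at pos 2, read 0 -> (D,0)->write 0,move R,goto C. Now: state=C, head=3, tape[-1..4]=010000 (head:     ^)
Step 4: in state C at pos 3, read 0 -> (C,0)->write 0,move L,goto C. Now: state=C, head=2, tape[-1..4]=010000 (head:    ^)
Step 5: in state C at pos 2, read 0 -> (C,0)->write 0,move L,goto C. Now: state=C, head=1, tape[-1..4]=010000 (head:   ^)
Step 6: in state C at pos 1, read 0 -> (C,0)->write 0,move L,goto C. Now: state=C, head=0, tape[-1..4]=010000 (head:  ^)
Cells containing 1 after step 6: {0} -> 1 cell(s)

Answer: 1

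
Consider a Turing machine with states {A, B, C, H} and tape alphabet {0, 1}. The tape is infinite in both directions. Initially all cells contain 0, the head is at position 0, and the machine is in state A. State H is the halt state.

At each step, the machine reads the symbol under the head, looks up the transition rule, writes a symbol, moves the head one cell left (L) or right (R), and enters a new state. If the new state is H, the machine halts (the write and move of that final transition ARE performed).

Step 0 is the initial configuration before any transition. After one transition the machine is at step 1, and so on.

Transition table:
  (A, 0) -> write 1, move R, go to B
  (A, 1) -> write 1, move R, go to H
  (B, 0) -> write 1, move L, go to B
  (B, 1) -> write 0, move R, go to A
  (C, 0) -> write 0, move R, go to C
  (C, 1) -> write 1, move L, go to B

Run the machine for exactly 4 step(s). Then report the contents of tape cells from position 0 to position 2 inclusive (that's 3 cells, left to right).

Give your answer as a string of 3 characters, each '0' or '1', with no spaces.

Step 1: in state A at pos 0, read 0 -> (A,0)->write 1,move R,goto B. Now: state=B, head=1, tape[-1..2]=0100 (head:   ^)
Step 2: in state B at pos 1, read 0 -> (B,0)->write 1,move L,goto B. Now: state=B, head=0, tape[-1..2]=0110 (head:  ^)
Step 3: in state B at pos 0, read 1 -> (B,1)->write 0,move R,goto A. Now: state=A, head=1, tape[-1..2]=0010 (head:   ^)
Step 4: in state A at pos 1, read 1 -> (A,1)->write 1,move R,goto H. Now: state=H, head=2, tape[-1..3]=00100 (head:    ^)

Answer: 010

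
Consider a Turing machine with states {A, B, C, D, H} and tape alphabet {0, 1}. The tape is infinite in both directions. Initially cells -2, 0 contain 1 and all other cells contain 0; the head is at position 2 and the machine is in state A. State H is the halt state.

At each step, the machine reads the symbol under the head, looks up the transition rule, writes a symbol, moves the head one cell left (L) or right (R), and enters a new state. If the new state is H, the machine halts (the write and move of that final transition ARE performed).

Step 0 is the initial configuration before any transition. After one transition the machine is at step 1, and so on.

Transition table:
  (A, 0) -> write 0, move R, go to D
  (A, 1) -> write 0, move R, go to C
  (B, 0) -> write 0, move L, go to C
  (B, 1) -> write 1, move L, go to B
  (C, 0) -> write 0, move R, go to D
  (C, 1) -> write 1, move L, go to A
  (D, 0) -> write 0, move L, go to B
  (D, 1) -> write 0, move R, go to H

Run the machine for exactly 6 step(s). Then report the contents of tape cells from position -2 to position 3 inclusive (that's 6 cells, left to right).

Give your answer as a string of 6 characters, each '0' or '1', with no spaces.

Step 1: in state A at pos 2, read 0 -> (A,0)->write 0,move R,goto D. Now: state=D, head=3, tape[-3..4]=01010000 (head:       ^)
Step 2: in state D at pos 3, read 0 -> (D,0)->write 0,move L,goto B. Now: state=B, head=2, tape[-3..4]=01010000 (head:      ^)
Step 3: in state B at pos 2, read 0 -> (B,0)->write 0,move L,goto C. Now: state=C, head=1, tape[-3..4]=01010000 (head:     ^)
Step 4: in state C at pos 1, read 0 -> (C,0)->write 0,move R,goto D. Now: state=D, head=2, tape[-3..4]=01010000 (head:      ^)
Step 5: in state D at pos 2, read 0 -> (D,0)->write 0,move L,goto B. Now: state=B, head=1, tape[-3..4]=01010000 (head:     ^)
Step 6: in state B at pos 1, read 0 -> (B,0)->write 0,move L,goto C. Now: state=C, head=0, tape[-3..4]=01010000 (head:    ^)

Answer: 101000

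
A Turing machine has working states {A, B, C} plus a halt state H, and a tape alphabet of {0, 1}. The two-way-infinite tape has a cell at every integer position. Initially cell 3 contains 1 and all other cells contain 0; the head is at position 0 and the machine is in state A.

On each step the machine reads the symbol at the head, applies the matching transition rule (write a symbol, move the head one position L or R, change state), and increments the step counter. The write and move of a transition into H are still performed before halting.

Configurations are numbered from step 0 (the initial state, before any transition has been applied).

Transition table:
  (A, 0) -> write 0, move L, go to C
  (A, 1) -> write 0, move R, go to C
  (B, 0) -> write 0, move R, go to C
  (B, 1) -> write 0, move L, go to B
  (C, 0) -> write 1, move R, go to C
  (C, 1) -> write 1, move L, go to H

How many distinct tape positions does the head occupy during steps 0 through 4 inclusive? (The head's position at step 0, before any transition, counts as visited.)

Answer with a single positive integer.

Answer: 4

Derivation:
Step 1: in state A at pos 0, read 0 -> (A,0)->write 0,move L,goto C. Now: state=C, head=-1, tape[-2..4]=0000010 (head:  ^)
Step 2: in state C at pos -1, read 0 -> (C,0)->write 1,move R,goto C. Now: state=C, head=0, tape[-2..4]=0100010 (head:   ^)
Step 3: in state C at pos 0, read 0 -> (C,0)->write 1,move R,goto C. Now: state=C, head=1, tape[-2..4]=0110010 (head:    ^)
Step 4: in state C at pos 1, read 0 -> (C,0)->write 1,move R,goto C. Now: state=C, head=2, tape[-2..4]=0111010 (head:     ^)
Head positions at steps 0..4: starting at 0, distinct positions visited = {-1, 0, 1, 2} -> 4 position(s)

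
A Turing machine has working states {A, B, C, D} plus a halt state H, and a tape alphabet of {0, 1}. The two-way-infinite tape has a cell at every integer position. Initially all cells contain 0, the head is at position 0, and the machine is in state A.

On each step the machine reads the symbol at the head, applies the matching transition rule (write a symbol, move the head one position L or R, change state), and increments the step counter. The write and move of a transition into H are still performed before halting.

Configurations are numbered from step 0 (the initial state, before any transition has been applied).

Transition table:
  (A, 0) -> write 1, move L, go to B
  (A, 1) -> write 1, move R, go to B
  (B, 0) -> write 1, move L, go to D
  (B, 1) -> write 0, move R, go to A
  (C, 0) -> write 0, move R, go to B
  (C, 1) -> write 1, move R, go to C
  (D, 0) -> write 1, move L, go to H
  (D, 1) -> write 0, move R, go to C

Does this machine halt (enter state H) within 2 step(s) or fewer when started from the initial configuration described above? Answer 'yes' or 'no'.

Answer: no

Derivation:
Step 1: in state A at pos 0, read 0 -> (A,0)->write 1,move L,goto B. Now: state=B, head=-1, tape[-2..1]=0010 (head:  ^)
Step 2: in state B at pos -1, read 0 -> (B,0)->write 1,move L,goto D. Now: state=D, head=-2, tape[-3..1]=00110 (head:  ^)
After 2 step(s): state = D (not H) -> not halted within 2 -> no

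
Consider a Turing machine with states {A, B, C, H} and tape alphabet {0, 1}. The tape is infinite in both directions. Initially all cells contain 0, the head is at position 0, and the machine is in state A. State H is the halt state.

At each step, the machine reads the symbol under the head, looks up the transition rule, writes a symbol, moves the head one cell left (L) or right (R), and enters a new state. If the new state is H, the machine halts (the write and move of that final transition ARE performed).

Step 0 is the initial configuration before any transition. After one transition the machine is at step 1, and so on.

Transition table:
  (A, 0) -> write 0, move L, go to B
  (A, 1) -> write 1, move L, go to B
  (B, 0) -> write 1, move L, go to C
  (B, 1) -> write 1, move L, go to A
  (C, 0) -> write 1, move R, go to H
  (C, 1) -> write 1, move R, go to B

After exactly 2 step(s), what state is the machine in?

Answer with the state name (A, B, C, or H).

Step 1: in state A at pos 0, read 0 -> (A,0)->write 0,move L,goto B. Now: state=B, head=-1, tape[-2..1]=0000 (head:  ^)
Step 2: in state B at pos -1, read 0 -> (B,0)->write 1,move L,goto C. Now: state=C, head=-2, tape[-3..1]=00100 (head:  ^)

Answer: C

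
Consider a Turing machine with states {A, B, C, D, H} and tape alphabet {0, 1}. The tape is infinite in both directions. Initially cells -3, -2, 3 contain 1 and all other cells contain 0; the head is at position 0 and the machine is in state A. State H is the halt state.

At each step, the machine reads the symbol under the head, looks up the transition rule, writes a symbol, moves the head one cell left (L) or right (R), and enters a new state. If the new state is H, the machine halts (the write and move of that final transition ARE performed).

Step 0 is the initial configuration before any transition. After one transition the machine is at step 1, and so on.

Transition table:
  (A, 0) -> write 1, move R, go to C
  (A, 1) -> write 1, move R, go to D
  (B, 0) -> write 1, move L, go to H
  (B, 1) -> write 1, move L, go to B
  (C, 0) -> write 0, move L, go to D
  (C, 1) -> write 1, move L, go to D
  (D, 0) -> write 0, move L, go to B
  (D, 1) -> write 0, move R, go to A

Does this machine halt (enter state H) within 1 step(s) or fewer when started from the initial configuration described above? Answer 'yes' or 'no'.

Step 1: in state A at pos 0, read 0 -> (A,0)->write 1,move R,goto C. Now: state=C, head=1, tape[-4..4]=011010010 (head:      ^)
After 1 step(s): state = C (not H) -> not halted within 1 -> no

Answer: no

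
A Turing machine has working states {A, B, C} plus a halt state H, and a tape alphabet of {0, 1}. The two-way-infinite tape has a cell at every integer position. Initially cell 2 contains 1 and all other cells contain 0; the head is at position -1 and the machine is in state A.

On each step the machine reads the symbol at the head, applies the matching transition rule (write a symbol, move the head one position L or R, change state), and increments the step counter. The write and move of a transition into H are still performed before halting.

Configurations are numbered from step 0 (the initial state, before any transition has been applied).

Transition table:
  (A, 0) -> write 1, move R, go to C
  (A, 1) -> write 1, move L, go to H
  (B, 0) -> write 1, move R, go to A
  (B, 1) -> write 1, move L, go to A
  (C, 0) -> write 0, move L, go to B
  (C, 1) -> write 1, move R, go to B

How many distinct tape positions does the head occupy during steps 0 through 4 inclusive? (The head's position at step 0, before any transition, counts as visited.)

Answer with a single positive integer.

Step 1: in state A at pos -1, read 0 -> (A,0)->write 1,move R,goto C. Now: state=C, head=0, tape[-2..3]=010010 (head:   ^)
Step 2: in state C at pos 0, read 0 -> (C,0)->write 0,move L,goto B. Now: state=B, head=-1, tape[-2..3]=010010 (head:  ^)
Step 3: in state B at pos -1, read 1 -> (B,1)->write 1,move L,goto A. Now: state=A, head=-2, tape[-3..3]=0010010 (head:  ^)
Step 4: in state A at pos -2, read 0 -> (A,0)->write 1,move R,goto C. Now: state=C, head=-1, tape[-3..3]=0110010 (head:   ^)
Head positions at steps 0..4: starting at -1, distinct positions visited = {-2, -1, 0} -> 3 position(s)

Answer: 3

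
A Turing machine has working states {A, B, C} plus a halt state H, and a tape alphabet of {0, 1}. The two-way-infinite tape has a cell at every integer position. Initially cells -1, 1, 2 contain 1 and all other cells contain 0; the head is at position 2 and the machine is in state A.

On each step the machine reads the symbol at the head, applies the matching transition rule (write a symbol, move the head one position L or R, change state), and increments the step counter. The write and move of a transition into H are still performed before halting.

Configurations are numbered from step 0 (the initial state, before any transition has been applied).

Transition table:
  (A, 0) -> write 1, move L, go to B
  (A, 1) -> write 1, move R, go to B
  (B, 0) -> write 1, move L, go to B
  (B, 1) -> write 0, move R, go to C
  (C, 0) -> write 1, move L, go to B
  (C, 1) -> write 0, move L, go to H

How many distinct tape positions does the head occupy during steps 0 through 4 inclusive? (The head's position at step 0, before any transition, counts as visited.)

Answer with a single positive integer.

Answer: 2

Derivation:
Step 1: in state A at pos 2, read 1 -> (A,1)->write 1,move R,goto B. Now: state=B, head=3, tape[-2..4]=0101100 (head:      ^)
Step 2: in state B at pos 3, read 0 -> (B,0)->write 1,move L,goto B. Now: state=B, head=2, tape[-2..4]=0101110 (head:     ^)
Step 3: in state B at pos 2, read 1 -> (B,1)->write 0,move R,goto C. Now: state=C, head=3, tape[-2..4]=0101010 (head:      ^)
Step 4: in state C at pos 3, read 1 -> (C,1)->write 0,move L,goto H. Now: state=H, head=2, tape[-2..4]=0101000 (head:     ^)
Head positions at steps 0..4: starting at 2, distinct positions visited = {2, 3} -> 2 position(s)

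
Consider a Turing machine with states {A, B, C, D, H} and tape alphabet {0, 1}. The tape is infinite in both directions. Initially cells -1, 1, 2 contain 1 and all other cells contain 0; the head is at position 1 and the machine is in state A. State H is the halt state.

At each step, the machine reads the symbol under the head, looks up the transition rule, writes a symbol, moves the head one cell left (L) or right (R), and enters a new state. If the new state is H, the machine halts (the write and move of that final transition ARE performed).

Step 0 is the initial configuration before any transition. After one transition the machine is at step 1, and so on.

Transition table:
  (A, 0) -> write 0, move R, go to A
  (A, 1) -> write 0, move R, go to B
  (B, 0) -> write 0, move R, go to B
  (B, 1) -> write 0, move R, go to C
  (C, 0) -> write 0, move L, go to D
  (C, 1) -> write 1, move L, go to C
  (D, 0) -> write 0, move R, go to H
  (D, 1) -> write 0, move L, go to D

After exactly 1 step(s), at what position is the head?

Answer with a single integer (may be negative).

Answer: 2

Derivation:
Step 1: in state A at pos 1, read 1 -> (A,1)->write 0,move R,goto B. Now: state=B, head=2, tape[-2..3]=010010 (head:     ^)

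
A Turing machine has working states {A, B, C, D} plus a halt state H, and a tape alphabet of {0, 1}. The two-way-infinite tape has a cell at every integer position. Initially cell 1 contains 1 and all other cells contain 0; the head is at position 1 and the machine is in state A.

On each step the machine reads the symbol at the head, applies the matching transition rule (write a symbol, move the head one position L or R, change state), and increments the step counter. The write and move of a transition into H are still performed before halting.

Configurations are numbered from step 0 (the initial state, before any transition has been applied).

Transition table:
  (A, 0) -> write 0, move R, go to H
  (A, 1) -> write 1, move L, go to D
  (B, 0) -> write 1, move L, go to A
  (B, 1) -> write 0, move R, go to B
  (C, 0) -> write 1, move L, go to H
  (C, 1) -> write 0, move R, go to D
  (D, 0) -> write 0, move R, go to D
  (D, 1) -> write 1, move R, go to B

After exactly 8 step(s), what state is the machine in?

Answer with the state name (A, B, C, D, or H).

Answer: B

Derivation:
Step 1: in state A at pos 1, read 1 -> (A,1)->write 1,move L,goto D. Now: state=D, head=0, tape[-1..2]=0010 (head:  ^)
Step 2: in state D at pos 0, read 0 -> (D,0)->write 0,move R,goto D. Now: state=D, head=1, tape[-1..2]=0010 (head:   ^)
Step 3: in state D at pos 1, read 1 -> (D,1)->write 1,move R,goto B. Now: state=B, head=2, tape[-1..3]=00100 (head:    ^)
Step 4: in state B at pos 2, read 0 -> (B,0)->write 1,move L,goto A. Now: state=A, head=1, tape[-1..3]=00110 (head:   ^)
Step 5: in state A at pos 1, read 1 -> (A,1)->write 1,move L,goto D. Now: state=D, head=0, tape[-1..3]=00110 (head:  ^)
Step 6: in state D at pos 0, read 0 -> (D,0)->write 0,move R,goto D. Now: state=D, head=1, tape[-1..3]=00110 (head:   ^)
Step 7: in state D at pos 1, read 1 -> (D,1)->write 1,move R,goto B. Now: state=B, head=2, tape[-1..3]=00110 (head:    ^)
Step 8: in state B at pos 2, read 1 -> (B,1)->write 0,move R,goto B. Now: state=B, head=3, tape[-1..4]=001000 (head:     ^)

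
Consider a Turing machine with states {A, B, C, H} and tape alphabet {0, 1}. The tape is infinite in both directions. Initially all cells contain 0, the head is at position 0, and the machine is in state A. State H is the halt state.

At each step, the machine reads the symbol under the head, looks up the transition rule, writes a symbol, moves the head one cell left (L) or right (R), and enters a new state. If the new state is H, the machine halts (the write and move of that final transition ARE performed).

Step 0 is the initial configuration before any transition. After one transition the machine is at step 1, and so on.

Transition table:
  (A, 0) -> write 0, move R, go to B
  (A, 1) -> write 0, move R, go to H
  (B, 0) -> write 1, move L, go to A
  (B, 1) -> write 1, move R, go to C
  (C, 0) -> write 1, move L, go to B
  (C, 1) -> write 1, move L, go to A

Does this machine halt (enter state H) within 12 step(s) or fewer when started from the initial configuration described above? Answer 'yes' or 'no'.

Answer: yes

Derivation:
Step 1: in state A at pos 0, read 0 -> (A,0)->write 0,move R,goto B. Now: state=B, head=1, tape[-1..2]=0000 (head:   ^)
Step 2: in state B at pos 1, read 0 -> (B,0)->write 1,move L,goto A. Now: state=A, head=0, tape[-1..2]=0010 (head:  ^)
Step 3: in state A at pos 0, read 0 -> (A,0)->write 0,move R,goto B. Now: state=B, head=1, tape[-1..2]=0010 (head:   ^)
Step 4: in state B at pos 1, read 1 -> (B,1)->write 1,move R,goto C. Now: state=C, head=2, tape[-1..3]=00100 (head:    ^)
Step 5: in state C at pos 2, read 0 -> (C,0)->write 1,move L,goto B. Now: state=B, head=1, tape[-1..3]=00110 (head:   ^)
Step 6: in state B at pos 1, read 1 -> (B,1)->write 1,move R,goto C. Now: state=C, head=2, tape[-1..3]=00110 (head:    ^)
Step 7: in state C at pos 2, read 1 -> (C,1)->write 1,move L,goto A. Now: state=A, head=1, tape[-1..3]=00110 (head:   ^)
Step 8: in state A at pos 1, read 1 -> (A,1)->write 0,move R,goto H. Now: state=H, head=2, tape[-1..3]=00010 (head:    ^)
State H reached at step 8; 8 <= 12 -> yes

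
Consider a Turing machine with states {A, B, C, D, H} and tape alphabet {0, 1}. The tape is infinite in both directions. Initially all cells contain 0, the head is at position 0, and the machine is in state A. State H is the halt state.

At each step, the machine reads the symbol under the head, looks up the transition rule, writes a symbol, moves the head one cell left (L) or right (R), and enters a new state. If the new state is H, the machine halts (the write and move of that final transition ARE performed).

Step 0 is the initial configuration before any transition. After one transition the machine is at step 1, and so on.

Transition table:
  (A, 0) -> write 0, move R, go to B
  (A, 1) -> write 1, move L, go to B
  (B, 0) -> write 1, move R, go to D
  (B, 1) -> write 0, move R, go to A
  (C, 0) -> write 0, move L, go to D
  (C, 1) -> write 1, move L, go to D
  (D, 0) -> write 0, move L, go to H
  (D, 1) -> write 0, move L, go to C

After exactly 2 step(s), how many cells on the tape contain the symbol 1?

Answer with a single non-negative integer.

Step 1: in state A at pos 0, read 0 -> (A,0)->write 0,move R,goto B. Now: state=B, head=1, tape[-1..2]=0000 (head:   ^)
Step 2: in state B at pos 1, read 0 -> (B,0)->write 1,move R,goto D. Now: state=D, head=2, tape[-1..3]=00100 (head:    ^)
Cells containing 1 after step 2: {1} -> 1 cell(s)

Answer: 1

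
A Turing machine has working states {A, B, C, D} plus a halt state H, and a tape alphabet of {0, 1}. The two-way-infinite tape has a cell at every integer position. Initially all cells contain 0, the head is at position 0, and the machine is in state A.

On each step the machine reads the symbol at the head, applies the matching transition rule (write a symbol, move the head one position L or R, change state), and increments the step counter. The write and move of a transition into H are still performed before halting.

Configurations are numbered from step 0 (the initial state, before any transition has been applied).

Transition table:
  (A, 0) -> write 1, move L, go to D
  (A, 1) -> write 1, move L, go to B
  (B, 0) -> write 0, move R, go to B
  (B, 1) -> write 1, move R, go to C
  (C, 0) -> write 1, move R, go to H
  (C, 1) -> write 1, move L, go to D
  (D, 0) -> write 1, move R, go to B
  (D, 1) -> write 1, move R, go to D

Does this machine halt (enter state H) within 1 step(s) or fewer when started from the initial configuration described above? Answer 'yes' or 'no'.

Answer: no

Derivation:
Step 1: in state A at pos 0, read 0 -> (A,0)->write 1,move L,goto D. Now: state=D, head=-1, tape[-2..1]=0010 (head:  ^)
After 1 step(s): state = D (not H) -> not halted within 1 -> no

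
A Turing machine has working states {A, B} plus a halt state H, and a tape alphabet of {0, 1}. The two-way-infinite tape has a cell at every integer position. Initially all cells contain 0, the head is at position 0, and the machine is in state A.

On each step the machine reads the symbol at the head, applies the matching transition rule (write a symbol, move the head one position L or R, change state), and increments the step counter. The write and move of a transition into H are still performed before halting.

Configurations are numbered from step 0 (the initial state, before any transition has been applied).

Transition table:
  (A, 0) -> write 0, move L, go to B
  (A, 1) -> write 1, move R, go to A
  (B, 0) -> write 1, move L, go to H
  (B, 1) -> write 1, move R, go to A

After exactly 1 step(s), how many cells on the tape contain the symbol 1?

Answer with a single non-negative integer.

Step 1: in state A at pos 0, read 0 -> (A,0)->write 0,move L,goto B. Now: state=B, head=-1, tape[-2..1]=0000 (head:  ^)
No cell contains 1 after step 1 -> 0 cell(s)

Answer: 0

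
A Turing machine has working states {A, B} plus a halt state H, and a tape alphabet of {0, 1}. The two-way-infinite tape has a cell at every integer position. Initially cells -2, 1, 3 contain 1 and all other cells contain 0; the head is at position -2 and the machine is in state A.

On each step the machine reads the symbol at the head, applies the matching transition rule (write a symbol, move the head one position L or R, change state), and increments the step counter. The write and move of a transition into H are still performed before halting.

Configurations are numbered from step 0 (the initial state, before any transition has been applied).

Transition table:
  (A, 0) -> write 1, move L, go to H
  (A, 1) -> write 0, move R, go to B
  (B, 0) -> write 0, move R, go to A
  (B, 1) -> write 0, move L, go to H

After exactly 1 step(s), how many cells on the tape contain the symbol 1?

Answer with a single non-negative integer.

Answer: 2

Derivation:
Step 1: in state A at pos -2, read 1 -> (A,1)->write 0,move R,goto B. Now: state=B, head=-1, tape[-3..4]=00001010 (head:   ^)
Cells containing 1 after step 1: {1, 3} -> 2 cell(s)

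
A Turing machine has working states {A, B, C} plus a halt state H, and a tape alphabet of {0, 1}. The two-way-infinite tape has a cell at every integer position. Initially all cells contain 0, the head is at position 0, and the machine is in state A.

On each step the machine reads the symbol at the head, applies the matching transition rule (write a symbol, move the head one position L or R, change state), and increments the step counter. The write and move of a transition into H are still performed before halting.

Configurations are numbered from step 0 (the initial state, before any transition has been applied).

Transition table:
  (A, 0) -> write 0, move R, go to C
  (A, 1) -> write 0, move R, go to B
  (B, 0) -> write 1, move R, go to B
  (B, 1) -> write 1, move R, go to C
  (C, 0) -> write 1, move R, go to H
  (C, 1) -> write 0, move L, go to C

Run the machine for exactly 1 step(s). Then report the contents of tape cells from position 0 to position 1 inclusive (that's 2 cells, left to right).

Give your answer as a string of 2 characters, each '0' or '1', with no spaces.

Answer: 00

Derivation:
Step 1: in state A at pos 0, read 0 -> (A,0)->write 0,move R,goto C. Now: state=C, head=1, tape[-1..2]=0000 (head:   ^)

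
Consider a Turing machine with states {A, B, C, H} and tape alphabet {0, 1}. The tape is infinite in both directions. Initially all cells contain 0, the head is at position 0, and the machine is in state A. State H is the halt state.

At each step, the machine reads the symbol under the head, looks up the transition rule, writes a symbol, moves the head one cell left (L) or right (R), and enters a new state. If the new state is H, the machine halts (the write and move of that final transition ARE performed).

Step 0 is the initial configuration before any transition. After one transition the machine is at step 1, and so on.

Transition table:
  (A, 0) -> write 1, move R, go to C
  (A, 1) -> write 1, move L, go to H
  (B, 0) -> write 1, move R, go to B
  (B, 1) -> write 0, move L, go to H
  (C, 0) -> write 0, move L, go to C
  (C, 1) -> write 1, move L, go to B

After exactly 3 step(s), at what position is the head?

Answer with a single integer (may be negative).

Answer: -1

Derivation:
Step 1: in state A at pos 0, read 0 -> (A,0)->write 1,move R,goto C. Now: state=C, head=1, tape[-1..2]=0100 (head:   ^)
Step 2: in state C at pos 1, read 0 -> (C,0)->write 0,move L,goto C. Now: state=C, head=0, tape[-1..2]=0100 (head:  ^)
Step 3: in state C at pos 0, read 1 -> (C,1)->write 1,move L,goto B. Now: state=B, head=-1, tape[-2..2]=00100 (head:  ^)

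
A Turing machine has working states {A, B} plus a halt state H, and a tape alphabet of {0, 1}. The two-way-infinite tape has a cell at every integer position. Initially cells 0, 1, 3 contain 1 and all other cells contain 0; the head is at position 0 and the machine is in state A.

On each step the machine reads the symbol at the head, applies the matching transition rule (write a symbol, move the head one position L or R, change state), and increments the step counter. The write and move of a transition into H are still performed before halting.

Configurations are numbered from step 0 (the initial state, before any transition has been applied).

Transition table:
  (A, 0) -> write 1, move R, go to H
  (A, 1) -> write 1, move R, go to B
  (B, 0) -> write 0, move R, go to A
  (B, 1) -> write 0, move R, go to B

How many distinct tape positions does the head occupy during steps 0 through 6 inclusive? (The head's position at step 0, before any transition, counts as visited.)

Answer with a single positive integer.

Answer: 7

Derivation:
Step 1: in state A at pos 0, read 1 -> (A,1)->write 1,move R,goto B. Now: state=B, head=1, tape[-1..4]=011010 (head:   ^)
Step 2: in state B at pos 1, read 1 -> (B,1)->write 0,move R,goto B. Now: state=B, head=2, tape[-1..4]=010010 (head:    ^)
Step 3: in state B at pos 2, read 0 -> (B,0)->write 0,move R,goto A. Now: state=A, head=3, tape[-1..4]=010010 (head:     ^)
Step 4: in state A at pos 3, read 1 -> (A,1)->write 1,move R,goto B. Now: state=B, head=4, tape[-1..5]=0100100 (head:      ^)
Step 5: in state B at pos 4, read 0 -> (B,0)->write 0,move R,goto A. Now: state=A, head=5, tape[-1..6]=01001000 (head:       ^)
Step 6: in state A at pos 5, read 0 -> (A,0)->write 1,move R,goto H. Now: state=H, head=6, tape[-1..7]=010010100 (head:        ^)
Head positions at steps 0..6: starting at 0, distinct positions visited = {0, 1, 2, 3, 4, 5, 6} -> 7 position(s)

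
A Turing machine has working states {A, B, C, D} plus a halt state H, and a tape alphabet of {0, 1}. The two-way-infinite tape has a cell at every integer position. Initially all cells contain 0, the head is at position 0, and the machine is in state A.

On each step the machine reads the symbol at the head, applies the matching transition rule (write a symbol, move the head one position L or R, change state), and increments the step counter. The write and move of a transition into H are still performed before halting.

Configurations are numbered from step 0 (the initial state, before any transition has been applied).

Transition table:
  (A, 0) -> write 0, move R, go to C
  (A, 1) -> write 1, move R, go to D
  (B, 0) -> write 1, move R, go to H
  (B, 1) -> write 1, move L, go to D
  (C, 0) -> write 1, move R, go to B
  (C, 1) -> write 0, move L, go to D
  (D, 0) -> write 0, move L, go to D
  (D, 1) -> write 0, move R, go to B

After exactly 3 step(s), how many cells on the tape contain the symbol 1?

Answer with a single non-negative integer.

Answer: 2

Derivation:
Step 1: in state A at pos 0, read 0 -> (A,0)->write 0,move R,goto C. Now: state=C, head=1, tape[-1..2]=0000 (head:   ^)
Step 2: in state C at pos 1, read 0 -> (C,0)->write 1,move R,goto B. Now: state=B, head=2, tape[-1..3]=00100 (head:    ^)
Step 3: in state B at pos 2, read 0 -> (B,0)->write 1,move R,goto H. Now: state=H, head=3, tape[-1..4]=001100 (head:     ^)
Cells containing 1 after step 3: {1, 2} -> 2 cell(s)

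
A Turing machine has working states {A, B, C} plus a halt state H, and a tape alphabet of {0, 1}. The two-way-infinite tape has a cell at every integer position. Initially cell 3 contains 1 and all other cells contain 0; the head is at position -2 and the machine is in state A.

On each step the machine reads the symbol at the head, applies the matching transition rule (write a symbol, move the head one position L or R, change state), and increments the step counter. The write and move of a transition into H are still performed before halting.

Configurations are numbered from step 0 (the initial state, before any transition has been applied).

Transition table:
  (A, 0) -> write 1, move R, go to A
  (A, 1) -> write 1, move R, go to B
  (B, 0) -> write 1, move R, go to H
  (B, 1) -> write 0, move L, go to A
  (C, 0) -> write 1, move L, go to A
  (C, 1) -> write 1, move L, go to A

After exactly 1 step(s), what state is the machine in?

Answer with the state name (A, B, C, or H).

Answer: A

Derivation:
Step 1: in state A at pos -2, read 0 -> (A,0)->write 1,move R,goto A. Now: state=A, head=-1, tape[-3..4]=01000010 (head:   ^)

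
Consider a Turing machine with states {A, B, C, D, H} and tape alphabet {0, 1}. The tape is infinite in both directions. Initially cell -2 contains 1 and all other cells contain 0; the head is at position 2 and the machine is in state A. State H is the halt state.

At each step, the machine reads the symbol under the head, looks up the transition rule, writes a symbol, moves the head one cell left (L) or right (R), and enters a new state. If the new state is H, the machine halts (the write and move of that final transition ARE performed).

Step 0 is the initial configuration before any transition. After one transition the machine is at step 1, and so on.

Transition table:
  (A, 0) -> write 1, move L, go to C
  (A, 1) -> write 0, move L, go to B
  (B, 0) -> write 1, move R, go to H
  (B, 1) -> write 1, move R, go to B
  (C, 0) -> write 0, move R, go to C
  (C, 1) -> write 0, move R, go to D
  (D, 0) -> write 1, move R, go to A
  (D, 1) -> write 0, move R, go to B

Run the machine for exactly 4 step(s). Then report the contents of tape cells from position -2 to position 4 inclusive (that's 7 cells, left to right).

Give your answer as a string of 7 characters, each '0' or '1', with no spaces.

Answer: 1000010

Derivation:
Step 1: in state A at pos 2, read 0 -> (A,0)->write 1,move L,goto C. Now: state=C, head=1, tape[-3..3]=0100010 (head:     ^)
Step 2: in state C at pos 1, read 0 -> (C,0)->write 0,move R,goto C. Now: state=C, head=2, tape[-3..3]=0100010 (head:      ^)
Step 3: in state C at pos 2, read 1 -> (C,1)->write 0,move R,goto D. Now: state=D, head=3, tape[-3..4]=01000000 (head:       ^)
Step 4: in state D at pos 3, read 0 -> (D,0)->write 1,move R,goto A. Now: state=A, head=4, tape[-3..5]=010000100 (head:        ^)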